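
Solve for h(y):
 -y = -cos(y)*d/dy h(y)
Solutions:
 h(y) = C1 + Integral(y/cos(y), y)


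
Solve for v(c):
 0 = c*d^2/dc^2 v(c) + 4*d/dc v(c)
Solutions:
 v(c) = C1 + C2/c^3


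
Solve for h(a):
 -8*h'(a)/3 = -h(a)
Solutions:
 h(a) = C1*exp(3*a/8)


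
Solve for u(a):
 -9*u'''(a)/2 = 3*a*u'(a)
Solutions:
 u(a) = C1 + Integral(C2*airyai(-2^(1/3)*3^(2/3)*a/3) + C3*airybi(-2^(1/3)*3^(2/3)*a/3), a)


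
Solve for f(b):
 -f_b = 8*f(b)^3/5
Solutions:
 f(b) = -sqrt(10)*sqrt(-1/(C1 - 8*b))/2
 f(b) = sqrt(10)*sqrt(-1/(C1 - 8*b))/2


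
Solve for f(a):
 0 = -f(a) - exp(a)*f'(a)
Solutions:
 f(a) = C1*exp(exp(-a))


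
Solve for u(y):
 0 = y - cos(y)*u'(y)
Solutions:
 u(y) = C1 + Integral(y/cos(y), y)


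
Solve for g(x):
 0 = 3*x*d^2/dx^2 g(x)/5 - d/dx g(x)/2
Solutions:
 g(x) = C1 + C2*x^(11/6)


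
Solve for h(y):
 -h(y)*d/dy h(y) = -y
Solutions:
 h(y) = -sqrt(C1 + y^2)
 h(y) = sqrt(C1 + y^2)


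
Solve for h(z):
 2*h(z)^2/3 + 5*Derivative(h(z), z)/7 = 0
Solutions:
 h(z) = 15/(C1 + 14*z)


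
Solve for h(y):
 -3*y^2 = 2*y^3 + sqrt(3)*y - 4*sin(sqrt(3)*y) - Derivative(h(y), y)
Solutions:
 h(y) = C1 + y^4/2 + y^3 + sqrt(3)*y^2/2 + 4*sqrt(3)*cos(sqrt(3)*y)/3


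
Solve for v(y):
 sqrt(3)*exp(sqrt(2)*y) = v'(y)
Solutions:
 v(y) = C1 + sqrt(6)*exp(sqrt(2)*y)/2


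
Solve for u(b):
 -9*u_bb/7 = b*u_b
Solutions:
 u(b) = C1 + C2*erf(sqrt(14)*b/6)


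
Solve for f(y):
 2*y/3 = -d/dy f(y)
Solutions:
 f(y) = C1 - y^2/3


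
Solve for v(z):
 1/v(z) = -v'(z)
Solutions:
 v(z) = -sqrt(C1 - 2*z)
 v(z) = sqrt(C1 - 2*z)


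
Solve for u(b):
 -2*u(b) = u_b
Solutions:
 u(b) = C1*exp(-2*b)


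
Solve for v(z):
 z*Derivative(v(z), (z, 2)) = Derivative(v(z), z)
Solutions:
 v(z) = C1 + C2*z^2


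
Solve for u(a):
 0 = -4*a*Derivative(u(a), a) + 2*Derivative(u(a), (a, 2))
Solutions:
 u(a) = C1 + C2*erfi(a)


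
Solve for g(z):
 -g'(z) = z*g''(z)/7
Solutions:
 g(z) = C1 + C2/z^6


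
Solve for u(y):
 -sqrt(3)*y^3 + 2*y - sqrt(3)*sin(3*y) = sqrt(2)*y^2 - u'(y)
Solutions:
 u(y) = C1 + sqrt(3)*y^4/4 + sqrt(2)*y^3/3 - y^2 - sqrt(3)*cos(3*y)/3


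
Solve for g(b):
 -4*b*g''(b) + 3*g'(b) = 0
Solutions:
 g(b) = C1 + C2*b^(7/4)


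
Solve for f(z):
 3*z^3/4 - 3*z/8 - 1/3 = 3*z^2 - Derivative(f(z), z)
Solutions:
 f(z) = C1 - 3*z^4/16 + z^3 + 3*z^2/16 + z/3


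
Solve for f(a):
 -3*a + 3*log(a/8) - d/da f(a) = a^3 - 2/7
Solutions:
 f(a) = C1 - a^4/4 - 3*a^2/2 + 3*a*log(a) - 9*a*log(2) - 19*a/7


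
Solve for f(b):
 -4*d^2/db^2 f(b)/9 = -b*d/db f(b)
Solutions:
 f(b) = C1 + C2*erfi(3*sqrt(2)*b/4)


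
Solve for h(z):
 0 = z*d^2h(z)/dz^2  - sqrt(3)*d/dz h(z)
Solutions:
 h(z) = C1 + C2*z^(1 + sqrt(3))


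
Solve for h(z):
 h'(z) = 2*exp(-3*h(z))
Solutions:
 h(z) = log(C1 + 6*z)/3
 h(z) = log((-3^(1/3) - 3^(5/6)*I)*(C1 + 2*z)^(1/3)/2)
 h(z) = log((-3^(1/3) + 3^(5/6)*I)*(C1 + 2*z)^(1/3)/2)


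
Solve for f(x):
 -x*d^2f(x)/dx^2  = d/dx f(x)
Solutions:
 f(x) = C1 + C2*log(x)


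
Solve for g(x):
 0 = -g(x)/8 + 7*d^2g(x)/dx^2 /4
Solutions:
 g(x) = C1*exp(-sqrt(14)*x/14) + C2*exp(sqrt(14)*x/14)


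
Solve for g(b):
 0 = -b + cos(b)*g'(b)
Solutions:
 g(b) = C1 + Integral(b/cos(b), b)


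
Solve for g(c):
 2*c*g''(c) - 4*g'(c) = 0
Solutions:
 g(c) = C1 + C2*c^3


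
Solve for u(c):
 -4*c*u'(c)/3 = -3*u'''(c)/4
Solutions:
 u(c) = C1 + Integral(C2*airyai(2*6^(1/3)*c/3) + C3*airybi(2*6^(1/3)*c/3), c)


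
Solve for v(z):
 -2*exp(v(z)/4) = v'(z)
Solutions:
 v(z) = 4*log(1/(C1 + 2*z)) + 8*log(2)


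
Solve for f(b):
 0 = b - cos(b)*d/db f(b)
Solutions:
 f(b) = C1 + Integral(b/cos(b), b)


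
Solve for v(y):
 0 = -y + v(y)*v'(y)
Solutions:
 v(y) = -sqrt(C1 + y^2)
 v(y) = sqrt(C1 + y^2)


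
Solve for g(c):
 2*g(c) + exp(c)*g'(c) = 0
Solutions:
 g(c) = C1*exp(2*exp(-c))


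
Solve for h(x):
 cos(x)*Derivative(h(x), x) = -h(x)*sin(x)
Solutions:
 h(x) = C1*cos(x)


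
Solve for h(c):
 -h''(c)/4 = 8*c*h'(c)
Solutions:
 h(c) = C1 + C2*erf(4*c)


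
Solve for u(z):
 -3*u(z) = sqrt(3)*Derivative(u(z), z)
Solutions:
 u(z) = C1*exp(-sqrt(3)*z)


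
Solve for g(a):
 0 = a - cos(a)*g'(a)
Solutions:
 g(a) = C1 + Integral(a/cos(a), a)


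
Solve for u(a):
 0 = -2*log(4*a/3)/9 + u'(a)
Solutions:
 u(a) = C1 + 2*a*log(a)/9 - 2*a*log(3)/9 - 2*a/9 + 4*a*log(2)/9


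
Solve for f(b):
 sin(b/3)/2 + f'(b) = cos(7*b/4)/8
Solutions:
 f(b) = C1 + sin(7*b/4)/14 + 3*cos(b/3)/2


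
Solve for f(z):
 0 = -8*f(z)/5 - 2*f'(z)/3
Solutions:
 f(z) = C1*exp(-12*z/5)


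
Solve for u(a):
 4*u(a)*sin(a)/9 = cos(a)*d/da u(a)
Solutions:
 u(a) = C1/cos(a)^(4/9)


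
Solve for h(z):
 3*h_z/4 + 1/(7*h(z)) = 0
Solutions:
 h(z) = -sqrt(C1 - 168*z)/21
 h(z) = sqrt(C1 - 168*z)/21


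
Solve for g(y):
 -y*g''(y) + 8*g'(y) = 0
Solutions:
 g(y) = C1 + C2*y^9


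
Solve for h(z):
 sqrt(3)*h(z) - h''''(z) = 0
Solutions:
 h(z) = C1*exp(-3^(1/8)*z) + C2*exp(3^(1/8)*z) + C3*sin(3^(1/8)*z) + C4*cos(3^(1/8)*z)


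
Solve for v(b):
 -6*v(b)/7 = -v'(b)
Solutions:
 v(b) = C1*exp(6*b/7)


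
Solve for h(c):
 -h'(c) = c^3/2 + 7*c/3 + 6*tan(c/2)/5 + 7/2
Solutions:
 h(c) = C1 - c^4/8 - 7*c^2/6 - 7*c/2 + 12*log(cos(c/2))/5


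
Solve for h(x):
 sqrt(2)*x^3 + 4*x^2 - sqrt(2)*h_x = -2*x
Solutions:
 h(x) = C1 + x^4/4 + 2*sqrt(2)*x^3/3 + sqrt(2)*x^2/2


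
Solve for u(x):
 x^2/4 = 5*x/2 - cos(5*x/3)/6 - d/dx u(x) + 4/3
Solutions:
 u(x) = C1 - x^3/12 + 5*x^2/4 + 4*x/3 - sin(5*x/3)/10


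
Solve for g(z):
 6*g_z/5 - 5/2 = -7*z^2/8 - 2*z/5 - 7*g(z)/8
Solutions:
 g(z) = C1*exp(-35*z/48) - z^2 + 16*z/7 - 68/245


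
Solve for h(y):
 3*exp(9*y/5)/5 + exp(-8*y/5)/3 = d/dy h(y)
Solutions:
 h(y) = C1 + exp(9*y/5)/3 - 5*exp(-8*y/5)/24


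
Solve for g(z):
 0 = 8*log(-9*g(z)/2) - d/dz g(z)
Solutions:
 -Integral(1/(log(-_y) - log(2) + 2*log(3)), (_y, g(z)))/8 = C1 - z


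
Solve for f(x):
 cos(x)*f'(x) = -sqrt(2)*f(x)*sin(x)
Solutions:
 f(x) = C1*cos(x)^(sqrt(2))


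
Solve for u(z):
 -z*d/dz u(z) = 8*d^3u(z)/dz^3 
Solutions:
 u(z) = C1 + Integral(C2*airyai(-z/2) + C3*airybi(-z/2), z)


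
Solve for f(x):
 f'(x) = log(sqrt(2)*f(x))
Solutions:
 -2*Integral(1/(2*log(_y) + log(2)), (_y, f(x))) = C1 - x


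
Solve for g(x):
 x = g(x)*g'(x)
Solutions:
 g(x) = -sqrt(C1 + x^2)
 g(x) = sqrt(C1 + x^2)


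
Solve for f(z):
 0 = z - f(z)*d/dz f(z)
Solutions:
 f(z) = -sqrt(C1 + z^2)
 f(z) = sqrt(C1 + z^2)


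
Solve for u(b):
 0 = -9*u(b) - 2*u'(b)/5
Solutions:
 u(b) = C1*exp(-45*b/2)


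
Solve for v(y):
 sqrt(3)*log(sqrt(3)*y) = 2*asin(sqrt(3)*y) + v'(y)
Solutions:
 v(y) = C1 + sqrt(3)*y*(log(y) - 1) - 2*y*asin(sqrt(3)*y) + sqrt(3)*y*log(3)/2 - 2*sqrt(3)*sqrt(1 - 3*y^2)/3


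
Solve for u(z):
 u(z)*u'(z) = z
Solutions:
 u(z) = -sqrt(C1 + z^2)
 u(z) = sqrt(C1 + z^2)


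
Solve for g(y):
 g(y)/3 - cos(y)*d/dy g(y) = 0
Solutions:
 g(y) = C1*(sin(y) + 1)^(1/6)/(sin(y) - 1)^(1/6)


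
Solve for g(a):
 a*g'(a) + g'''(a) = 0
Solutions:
 g(a) = C1 + Integral(C2*airyai(-a) + C3*airybi(-a), a)


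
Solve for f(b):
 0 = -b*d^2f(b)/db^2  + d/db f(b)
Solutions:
 f(b) = C1 + C2*b^2


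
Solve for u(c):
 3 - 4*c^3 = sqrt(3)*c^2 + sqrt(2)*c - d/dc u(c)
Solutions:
 u(c) = C1 + c^4 + sqrt(3)*c^3/3 + sqrt(2)*c^2/2 - 3*c


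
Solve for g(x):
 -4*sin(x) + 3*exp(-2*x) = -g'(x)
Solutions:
 g(x) = C1 - 4*cos(x) + 3*exp(-2*x)/2


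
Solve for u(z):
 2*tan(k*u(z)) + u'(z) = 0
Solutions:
 u(z) = Piecewise((-asin(exp(C1*k - 2*k*z))/k + pi/k, Ne(k, 0)), (nan, True))
 u(z) = Piecewise((asin(exp(C1*k - 2*k*z))/k, Ne(k, 0)), (nan, True))


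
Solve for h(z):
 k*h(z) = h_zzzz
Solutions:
 h(z) = C1*exp(-k^(1/4)*z) + C2*exp(k^(1/4)*z) + C3*exp(-I*k^(1/4)*z) + C4*exp(I*k^(1/4)*z)


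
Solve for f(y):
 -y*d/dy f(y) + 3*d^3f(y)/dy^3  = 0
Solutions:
 f(y) = C1 + Integral(C2*airyai(3^(2/3)*y/3) + C3*airybi(3^(2/3)*y/3), y)


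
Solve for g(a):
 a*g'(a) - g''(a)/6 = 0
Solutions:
 g(a) = C1 + C2*erfi(sqrt(3)*a)


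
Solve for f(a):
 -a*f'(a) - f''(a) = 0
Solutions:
 f(a) = C1 + C2*erf(sqrt(2)*a/2)


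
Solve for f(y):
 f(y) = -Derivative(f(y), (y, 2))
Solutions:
 f(y) = C1*sin(y) + C2*cos(y)


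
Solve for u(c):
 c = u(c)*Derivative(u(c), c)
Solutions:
 u(c) = -sqrt(C1 + c^2)
 u(c) = sqrt(C1 + c^2)


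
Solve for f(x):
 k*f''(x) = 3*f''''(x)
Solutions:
 f(x) = C1 + C2*x + C3*exp(-sqrt(3)*sqrt(k)*x/3) + C4*exp(sqrt(3)*sqrt(k)*x/3)


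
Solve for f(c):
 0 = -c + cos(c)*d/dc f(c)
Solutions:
 f(c) = C1 + Integral(c/cos(c), c)


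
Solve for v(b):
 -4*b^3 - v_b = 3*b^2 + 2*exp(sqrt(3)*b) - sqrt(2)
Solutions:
 v(b) = C1 - b^4 - b^3 + sqrt(2)*b - 2*sqrt(3)*exp(sqrt(3)*b)/3


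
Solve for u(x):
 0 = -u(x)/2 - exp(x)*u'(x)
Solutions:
 u(x) = C1*exp(exp(-x)/2)


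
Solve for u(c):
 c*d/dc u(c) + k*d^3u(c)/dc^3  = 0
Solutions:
 u(c) = C1 + Integral(C2*airyai(c*(-1/k)^(1/3)) + C3*airybi(c*(-1/k)^(1/3)), c)


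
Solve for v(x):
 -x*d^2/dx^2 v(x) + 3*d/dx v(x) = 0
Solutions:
 v(x) = C1 + C2*x^4


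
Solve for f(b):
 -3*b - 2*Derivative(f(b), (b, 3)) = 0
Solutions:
 f(b) = C1 + C2*b + C3*b^2 - b^4/16


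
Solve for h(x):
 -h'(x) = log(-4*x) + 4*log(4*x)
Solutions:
 h(x) = C1 - 5*x*log(x) + x*(-10*log(2) + 5 - I*pi)


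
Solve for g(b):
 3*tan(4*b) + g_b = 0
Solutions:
 g(b) = C1 + 3*log(cos(4*b))/4


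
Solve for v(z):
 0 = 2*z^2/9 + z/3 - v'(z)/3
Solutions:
 v(z) = C1 + 2*z^3/9 + z^2/2


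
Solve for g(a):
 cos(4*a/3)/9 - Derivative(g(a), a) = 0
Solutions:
 g(a) = C1 + sin(4*a/3)/12


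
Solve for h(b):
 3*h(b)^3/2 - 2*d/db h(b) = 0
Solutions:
 h(b) = -sqrt(2)*sqrt(-1/(C1 + 3*b))
 h(b) = sqrt(2)*sqrt(-1/(C1 + 3*b))


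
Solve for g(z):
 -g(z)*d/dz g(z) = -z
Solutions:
 g(z) = -sqrt(C1 + z^2)
 g(z) = sqrt(C1 + z^2)


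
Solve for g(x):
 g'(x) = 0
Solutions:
 g(x) = C1


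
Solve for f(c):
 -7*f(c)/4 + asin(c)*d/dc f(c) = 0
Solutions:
 f(c) = C1*exp(7*Integral(1/asin(c), c)/4)


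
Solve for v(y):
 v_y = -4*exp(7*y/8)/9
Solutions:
 v(y) = C1 - 32*exp(7*y/8)/63


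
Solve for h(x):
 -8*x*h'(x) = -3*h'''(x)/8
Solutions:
 h(x) = C1 + Integral(C2*airyai(4*3^(2/3)*x/3) + C3*airybi(4*3^(2/3)*x/3), x)


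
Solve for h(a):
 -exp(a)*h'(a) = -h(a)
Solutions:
 h(a) = C1*exp(-exp(-a))


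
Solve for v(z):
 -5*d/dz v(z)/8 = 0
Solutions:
 v(z) = C1


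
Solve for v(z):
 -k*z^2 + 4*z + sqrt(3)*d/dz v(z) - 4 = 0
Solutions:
 v(z) = C1 + sqrt(3)*k*z^3/9 - 2*sqrt(3)*z^2/3 + 4*sqrt(3)*z/3


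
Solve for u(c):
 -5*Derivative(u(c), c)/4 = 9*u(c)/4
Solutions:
 u(c) = C1*exp(-9*c/5)


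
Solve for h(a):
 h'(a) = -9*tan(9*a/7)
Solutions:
 h(a) = C1 + 7*log(cos(9*a/7))


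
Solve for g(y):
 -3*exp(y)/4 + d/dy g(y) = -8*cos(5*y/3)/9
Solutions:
 g(y) = C1 + 3*exp(y)/4 - 8*sin(5*y/3)/15


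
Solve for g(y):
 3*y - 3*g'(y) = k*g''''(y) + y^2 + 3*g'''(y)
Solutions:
 g(y) = C1 + C2*exp(-y*((sqrt(((3 + 2/k^2)^2 - 4/k^4)/k^2)/2 + 3/(2*k) + k^(-3))^(1/3) + 1/k + 1/(k^2*(sqrt(((3 + 2/k^2)^2 - 4/k^4)/k^2)/2 + 3/(2*k) + k^(-3))^(1/3)))) + C3*exp(y*((sqrt(((3 + 2/k^2)^2 - 4/k^4)/k^2)/2 + 3/(2*k) + k^(-3))^(1/3)/2 - sqrt(3)*I*(sqrt(((3 + 2/k^2)^2 - 4/k^4)/k^2)/2 + 3/(2*k) + k^(-3))^(1/3)/2 - 1/k - 2/(k^2*(-1 + sqrt(3)*I)*(sqrt(((3 + 2/k^2)^2 - 4/k^4)/k^2)/2 + 3/(2*k) + k^(-3))^(1/3)))) + C4*exp(y*((sqrt(((3 + 2/k^2)^2 - 4/k^4)/k^2)/2 + 3/(2*k) + k^(-3))^(1/3)/2 + sqrt(3)*I*(sqrt(((3 + 2/k^2)^2 - 4/k^4)/k^2)/2 + 3/(2*k) + k^(-3))^(1/3)/2 - 1/k + 2/(k^2*(1 + sqrt(3)*I)*(sqrt(((3 + 2/k^2)^2 - 4/k^4)/k^2)/2 + 3/(2*k) + k^(-3))^(1/3)))) - y^3/9 + y^2/2 + 2*y/3


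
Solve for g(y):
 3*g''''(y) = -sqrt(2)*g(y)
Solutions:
 g(y) = (C1*sin(2^(5/8)*3^(3/4)*y/6) + C2*cos(2^(5/8)*3^(3/4)*y/6))*exp(-2^(5/8)*3^(3/4)*y/6) + (C3*sin(2^(5/8)*3^(3/4)*y/6) + C4*cos(2^(5/8)*3^(3/4)*y/6))*exp(2^(5/8)*3^(3/4)*y/6)


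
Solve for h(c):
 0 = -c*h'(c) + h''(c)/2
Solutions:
 h(c) = C1 + C2*erfi(c)


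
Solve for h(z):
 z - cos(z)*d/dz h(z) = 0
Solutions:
 h(z) = C1 + Integral(z/cos(z), z)


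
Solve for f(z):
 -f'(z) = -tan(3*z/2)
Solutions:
 f(z) = C1 - 2*log(cos(3*z/2))/3


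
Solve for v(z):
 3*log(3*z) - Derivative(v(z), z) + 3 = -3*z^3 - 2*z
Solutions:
 v(z) = C1 + 3*z^4/4 + z^2 + 3*z*log(z) + z*log(27)


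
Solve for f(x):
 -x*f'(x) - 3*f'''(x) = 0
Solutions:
 f(x) = C1 + Integral(C2*airyai(-3^(2/3)*x/3) + C3*airybi(-3^(2/3)*x/3), x)


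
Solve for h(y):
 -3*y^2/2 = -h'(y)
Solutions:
 h(y) = C1 + y^3/2


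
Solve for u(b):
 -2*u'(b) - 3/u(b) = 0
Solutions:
 u(b) = -sqrt(C1 - 3*b)
 u(b) = sqrt(C1 - 3*b)


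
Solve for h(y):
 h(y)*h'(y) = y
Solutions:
 h(y) = -sqrt(C1 + y^2)
 h(y) = sqrt(C1 + y^2)


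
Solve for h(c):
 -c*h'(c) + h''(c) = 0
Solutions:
 h(c) = C1 + C2*erfi(sqrt(2)*c/2)


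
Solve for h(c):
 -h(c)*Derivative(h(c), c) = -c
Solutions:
 h(c) = -sqrt(C1 + c^2)
 h(c) = sqrt(C1 + c^2)


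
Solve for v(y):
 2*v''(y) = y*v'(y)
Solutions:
 v(y) = C1 + C2*erfi(y/2)


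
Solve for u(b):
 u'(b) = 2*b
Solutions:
 u(b) = C1 + b^2


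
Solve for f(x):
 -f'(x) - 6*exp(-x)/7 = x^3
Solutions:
 f(x) = C1 - x^4/4 + 6*exp(-x)/7


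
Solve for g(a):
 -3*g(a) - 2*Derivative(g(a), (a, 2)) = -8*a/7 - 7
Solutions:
 g(a) = C1*sin(sqrt(6)*a/2) + C2*cos(sqrt(6)*a/2) + 8*a/21 + 7/3


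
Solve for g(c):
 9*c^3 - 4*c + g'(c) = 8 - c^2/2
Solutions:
 g(c) = C1 - 9*c^4/4 - c^3/6 + 2*c^2 + 8*c


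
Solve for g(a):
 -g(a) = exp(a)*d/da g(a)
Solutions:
 g(a) = C1*exp(exp(-a))


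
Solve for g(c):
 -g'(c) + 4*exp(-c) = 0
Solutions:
 g(c) = C1 - 4*exp(-c)


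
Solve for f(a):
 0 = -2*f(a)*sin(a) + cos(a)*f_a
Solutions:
 f(a) = C1/cos(a)^2


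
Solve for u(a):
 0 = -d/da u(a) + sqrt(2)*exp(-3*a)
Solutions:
 u(a) = C1 - sqrt(2)*exp(-3*a)/3


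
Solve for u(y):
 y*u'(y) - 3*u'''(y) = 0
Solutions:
 u(y) = C1 + Integral(C2*airyai(3^(2/3)*y/3) + C3*airybi(3^(2/3)*y/3), y)


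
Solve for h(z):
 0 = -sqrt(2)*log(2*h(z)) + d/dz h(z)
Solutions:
 -sqrt(2)*Integral(1/(log(_y) + log(2)), (_y, h(z)))/2 = C1 - z


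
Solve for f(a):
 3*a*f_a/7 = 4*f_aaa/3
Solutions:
 f(a) = C1 + Integral(C2*airyai(3^(2/3)*98^(1/3)*a/14) + C3*airybi(3^(2/3)*98^(1/3)*a/14), a)


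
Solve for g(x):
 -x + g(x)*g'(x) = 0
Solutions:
 g(x) = -sqrt(C1 + x^2)
 g(x) = sqrt(C1 + x^2)


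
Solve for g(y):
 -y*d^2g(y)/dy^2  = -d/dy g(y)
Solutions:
 g(y) = C1 + C2*y^2


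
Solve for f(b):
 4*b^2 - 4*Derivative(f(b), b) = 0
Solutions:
 f(b) = C1 + b^3/3


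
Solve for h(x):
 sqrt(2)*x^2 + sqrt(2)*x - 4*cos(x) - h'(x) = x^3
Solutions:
 h(x) = C1 - x^4/4 + sqrt(2)*x^3/3 + sqrt(2)*x^2/2 - 4*sin(x)


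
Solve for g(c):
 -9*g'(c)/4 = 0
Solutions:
 g(c) = C1


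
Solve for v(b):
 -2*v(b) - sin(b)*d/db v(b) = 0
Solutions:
 v(b) = C1*(cos(b) + 1)/(cos(b) - 1)


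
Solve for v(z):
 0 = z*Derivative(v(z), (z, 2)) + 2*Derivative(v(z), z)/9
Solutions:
 v(z) = C1 + C2*z^(7/9)


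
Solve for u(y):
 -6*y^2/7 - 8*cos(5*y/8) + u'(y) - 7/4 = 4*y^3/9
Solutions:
 u(y) = C1 + y^4/9 + 2*y^3/7 + 7*y/4 + 64*sin(5*y/8)/5


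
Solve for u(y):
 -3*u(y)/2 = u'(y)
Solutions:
 u(y) = C1*exp(-3*y/2)


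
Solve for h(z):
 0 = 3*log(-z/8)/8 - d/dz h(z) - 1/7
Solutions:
 h(z) = C1 + 3*z*log(-z)/8 + z*(-63*log(2) - 29)/56


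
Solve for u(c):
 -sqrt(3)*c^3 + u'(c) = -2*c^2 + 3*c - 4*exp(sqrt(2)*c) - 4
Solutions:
 u(c) = C1 + sqrt(3)*c^4/4 - 2*c^3/3 + 3*c^2/2 - 4*c - 2*sqrt(2)*exp(sqrt(2)*c)


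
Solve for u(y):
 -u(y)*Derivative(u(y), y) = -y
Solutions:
 u(y) = -sqrt(C1 + y^2)
 u(y) = sqrt(C1 + y^2)


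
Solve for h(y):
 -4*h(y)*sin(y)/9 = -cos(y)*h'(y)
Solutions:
 h(y) = C1/cos(y)^(4/9)


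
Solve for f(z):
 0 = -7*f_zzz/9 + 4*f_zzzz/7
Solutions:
 f(z) = C1 + C2*z + C3*z^2 + C4*exp(49*z/36)


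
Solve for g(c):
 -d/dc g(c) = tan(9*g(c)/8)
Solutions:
 g(c) = -8*asin(C1*exp(-9*c/8))/9 + 8*pi/9
 g(c) = 8*asin(C1*exp(-9*c/8))/9


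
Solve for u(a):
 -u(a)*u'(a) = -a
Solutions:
 u(a) = -sqrt(C1 + a^2)
 u(a) = sqrt(C1 + a^2)


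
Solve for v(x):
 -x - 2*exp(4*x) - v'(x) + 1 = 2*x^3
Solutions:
 v(x) = C1 - x^4/2 - x^2/2 + x - exp(4*x)/2


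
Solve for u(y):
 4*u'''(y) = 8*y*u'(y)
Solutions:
 u(y) = C1 + Integral(C2*airyai(2^(1/3)*y) + C3*airybi(2^(1/3)*y), y)


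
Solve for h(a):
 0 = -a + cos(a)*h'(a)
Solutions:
 h(a) = C1 + Integral(a/cos(a), a)


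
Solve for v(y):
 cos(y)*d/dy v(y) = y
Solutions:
 v(y) = C1 + Integral(y/cos(y), y)


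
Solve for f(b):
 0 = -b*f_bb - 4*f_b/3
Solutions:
 f(b) = C1 + C2/b^(1/3)


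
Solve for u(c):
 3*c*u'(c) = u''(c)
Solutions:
 u(c) = C1 + C2*erfi(sqrt(6)*c/2)


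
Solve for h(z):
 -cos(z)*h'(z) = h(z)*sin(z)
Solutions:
 h(z) = C1*cos(z)


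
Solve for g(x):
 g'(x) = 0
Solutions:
 g(x) = C1


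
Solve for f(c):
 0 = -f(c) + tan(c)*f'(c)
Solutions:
 f(c) = C1*sin(c)


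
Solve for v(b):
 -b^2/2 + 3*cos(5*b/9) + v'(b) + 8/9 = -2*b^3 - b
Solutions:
 v(b) = C1 - b^4/2 + b^3/6 - b^2/2 - 8*b/9 - 27*sin(5*b/9)/5


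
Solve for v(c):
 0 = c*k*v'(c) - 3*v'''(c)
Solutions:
 v(c) = C1 + Integral(C2*airyai(3^(2/3)*c*k^(1/3)/3) + C3*airybi(3^(2/3)*c*k^(1/3)/3), c)


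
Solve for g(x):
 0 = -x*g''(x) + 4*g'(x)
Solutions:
 g(x) = C1 + C2*x^5


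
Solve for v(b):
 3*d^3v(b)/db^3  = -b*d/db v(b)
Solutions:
 v(b) = C1 + Integral(C2*airyai(-3^(2/3)*b/3) + C3*airybi(-3^(2/3)*b/3), b)


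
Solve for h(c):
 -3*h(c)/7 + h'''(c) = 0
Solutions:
 h(c) = C3*exp(3^(1/3)*7^(2/3)*c/7) + (C1*sin(3^(5/6)*7^(2/3)*c/14) + C2*cos(3^(5/6)*7^(2/3)*c/14))*exp(-3^(1/3)*7^(2/3)*c/14)


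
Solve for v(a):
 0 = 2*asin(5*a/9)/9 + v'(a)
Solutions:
 v(a) = C1 - 2*a*asin(5*a/9)/9 - 2*sqrt(81 - 25*a^2)/45


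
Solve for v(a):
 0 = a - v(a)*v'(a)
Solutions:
 v(a) = -sqrt(C1 + a^2)
 v(a) = sqrt(C1 + a^2)


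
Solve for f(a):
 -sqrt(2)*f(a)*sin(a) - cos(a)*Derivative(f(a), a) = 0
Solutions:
 f(a) = C1*cos(a)^(sqrt(2))


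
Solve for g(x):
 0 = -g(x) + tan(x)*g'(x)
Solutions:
 g(x) = C1*sin(x)


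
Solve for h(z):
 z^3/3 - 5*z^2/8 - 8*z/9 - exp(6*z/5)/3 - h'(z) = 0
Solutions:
 h(z) = C1 + z^4/12 - 5*z^3/24 - 4*z^2/9 - 5*exp(6*z/5)/18


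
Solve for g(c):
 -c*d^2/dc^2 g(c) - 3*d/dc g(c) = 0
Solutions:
 g(c) = C1 + C2/c^2


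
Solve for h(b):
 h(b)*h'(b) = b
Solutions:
 h(b) = -sqrt(C1 + b^2)
 h(b) = sqrt(C1 + b^2)


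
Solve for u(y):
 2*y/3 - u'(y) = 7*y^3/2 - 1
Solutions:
 u(y) = C1 - 7*y^4/8 + y^2/3 + y


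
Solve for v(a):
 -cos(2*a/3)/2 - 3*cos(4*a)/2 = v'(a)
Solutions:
 v(a) = C1 - 3*sin(2*a/3)/4 - 3*sin(4*a)/8


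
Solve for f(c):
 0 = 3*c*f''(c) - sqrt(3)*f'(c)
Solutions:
 f(c) = C1 + C2*c^(sqrt(3)/3 + 1)


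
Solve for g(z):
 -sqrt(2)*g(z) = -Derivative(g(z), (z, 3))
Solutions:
 g(z) = C3*exp(2^(1/6)*z) + (C1*sin(2^(1/6)*sqrt(3)*z/2) + C2*cos(2^(1/6)*sqrt(3)*z/2))*exp(-2^(1/6)*z/2)


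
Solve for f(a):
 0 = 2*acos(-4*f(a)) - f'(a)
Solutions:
 Integral(1/acos(-4*_y), (_y, f(a))) = C1 + 2*a


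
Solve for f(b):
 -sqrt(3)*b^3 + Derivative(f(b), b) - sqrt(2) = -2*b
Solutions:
 f(b) = C1 + sqrt(3)*b^4/4 - b^2 + sqrt(2)*b


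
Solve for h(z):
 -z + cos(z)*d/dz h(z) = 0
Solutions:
 h(z) = C1 + Integral(z/cos(z), z)


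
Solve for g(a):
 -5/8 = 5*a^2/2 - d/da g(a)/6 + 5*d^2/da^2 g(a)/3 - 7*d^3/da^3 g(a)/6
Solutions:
 g(a) = C1 + C2*exp(a*(5 - 3*sqrt(2))/7) + C3*exp(a*(3*sqrt(2) + 5)/7) + 5*a^3 + 150*a^2 + 11175*a/4


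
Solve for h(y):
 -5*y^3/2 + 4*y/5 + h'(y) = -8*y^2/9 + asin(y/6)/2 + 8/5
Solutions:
 h(y) = C1 + 5*y^4/8 - 8*y^3/27 - 2*y^2/5 + y*asin(y/6)/2 + 8*y/5 + sqrt(36 - y^2)/2


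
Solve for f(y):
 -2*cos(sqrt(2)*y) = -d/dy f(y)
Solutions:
 f(y) = C1 + sqrt(2)*sin(sqrt(2)*y)


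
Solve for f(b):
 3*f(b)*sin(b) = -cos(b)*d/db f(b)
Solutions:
 f(b) = C1*cos(b)^3


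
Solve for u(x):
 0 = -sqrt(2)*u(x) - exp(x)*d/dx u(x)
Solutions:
 u(x) = C1*exp(sqrt(2)*exp(-x))


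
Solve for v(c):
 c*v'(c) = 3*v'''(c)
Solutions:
 v(c) = C1 + Integral(C2*airyai(3^(2/3)*c/3) + C3*airybi(3^(2/3)*c/3), c)


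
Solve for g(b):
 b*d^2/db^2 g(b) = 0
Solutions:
 g(b) = C1 + C2*b


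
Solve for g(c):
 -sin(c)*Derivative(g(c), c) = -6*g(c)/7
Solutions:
 g(c) = C1*(cos(c) - 1)^(3/7)/(cos(c) + 1)^(3/7)


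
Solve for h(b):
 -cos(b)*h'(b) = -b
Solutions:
 h(b) = C1 + Integral(b/cos(b), b)


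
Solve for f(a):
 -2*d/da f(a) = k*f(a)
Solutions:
 f(a) = C1*exp(-a*k/2)


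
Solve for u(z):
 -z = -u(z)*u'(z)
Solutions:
 u(z) = -sqrt(C1 + z^2)
 u(z) = sqrt(C1 + z^2)


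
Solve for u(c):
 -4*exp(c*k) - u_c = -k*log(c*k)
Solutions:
 u(c) = C1 + c*k*log(c*k) - c*k + Piecewise((-4*exp(c*k)/k, Ne(k, 0)), (-4*c, True))


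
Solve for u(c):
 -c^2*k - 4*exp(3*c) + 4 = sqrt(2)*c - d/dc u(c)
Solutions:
 u(c) = C1 + c^3*k/3 + sqrt(2)*c^2/2 - 4*c + 4*exp(3*c)/3


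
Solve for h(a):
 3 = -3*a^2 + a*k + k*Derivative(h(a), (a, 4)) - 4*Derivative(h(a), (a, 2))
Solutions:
 h(a) = C1 + C2*a + C3*exp(-2*a*sqrt(1/k)) + C4*exp(2*a*sqrt(1/k)) - a^4/16 + a^3*k/24 + 3*a^2*(-k - 2)/16


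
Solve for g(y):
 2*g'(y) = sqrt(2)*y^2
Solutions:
 g(y) = C1 + sqrt(2)*y^3/6


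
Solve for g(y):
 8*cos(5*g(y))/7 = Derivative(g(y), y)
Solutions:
 -8*y/7 - log(sin(5*g(y)) - 1)/10 + log(sin(5*g(y)) + 1)/10 = C1


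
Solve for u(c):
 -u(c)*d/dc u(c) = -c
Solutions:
 u(c) = -sqrt(C1 + c^2)
 u(c) = sqrt(C1 + c^2)


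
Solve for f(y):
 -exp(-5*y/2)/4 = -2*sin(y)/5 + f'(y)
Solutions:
 f(y) = C1 - 2*cos(y)/5 + exp(-5*y/2)/10


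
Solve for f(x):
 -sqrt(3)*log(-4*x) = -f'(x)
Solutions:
 f(x) = C1 + sqrt(3)*x*log(-x) + sqrt(3)*x*(-1 + 2*log(2))


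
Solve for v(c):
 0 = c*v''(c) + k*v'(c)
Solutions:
 v(c) = C1 + c^(1 - re(k))*(C2*sin(log(c)*Abs(im(k))) + C3*cos(log(c)*im(k)))


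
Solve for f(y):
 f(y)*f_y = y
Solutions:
 f(y) = -sqrt(C1 + y^2)
 f(y) = sqrt(C1 + y^2)


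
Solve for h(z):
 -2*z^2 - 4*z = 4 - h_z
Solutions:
 h(z) = C1 + 2*z^3/3 + 2*z^2 + 4*z


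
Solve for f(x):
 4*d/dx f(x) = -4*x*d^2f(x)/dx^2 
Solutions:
 f(x) = C1 + C2*log(x)


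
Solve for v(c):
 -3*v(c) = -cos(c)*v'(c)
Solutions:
 v(c) = C1*(sin(c) + 1)^(3/2)/(sin(c) - 1)^(3/2)


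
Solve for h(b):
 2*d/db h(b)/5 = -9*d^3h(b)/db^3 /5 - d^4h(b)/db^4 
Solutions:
 h(b) = C1 + C2*exp(b*(-6 + 9/(5*sqrt(79) + 52)^(1/3) + (5*sqrt(79) + 52)^(1/3))/10)*sin(sqrt(3)*b*(-(5*sqrt(79) + 52)^(1/3) + 9/(5*sqrt(79) + 52)^(1/3))/10) + C3*exp(b*(-6 + 9/(5*sqrt(79) + 52)^(1/3) + (5*sqrt(79) + 52)^(1/3))/10)*cos(sqrt(3)*b*(-(5*sqrt(79) + 52)^(1/3) + 9/(5*sqrt(79) + 52)^(1/3))/10) + C4*exp(-b*(9/(5*sqrt(79) + 52)^(1/3) + 3 + (5*sqrt(79) + 52)^(1/3))/5)


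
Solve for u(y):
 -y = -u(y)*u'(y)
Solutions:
 u(y) = -sqrt(C1 + y^2)
 u(y) = sqrt(C1 + y^2)


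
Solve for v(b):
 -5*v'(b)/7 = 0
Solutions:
 v(b) = C1


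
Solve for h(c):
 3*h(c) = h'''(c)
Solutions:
 h(c) = C3*exp(3^(1/3)*c) + (C1*sin(3^(5/6)*c/2) + C2*cos(3^(5/6)*c/2))*exp(-3^(1/3)*c/2)


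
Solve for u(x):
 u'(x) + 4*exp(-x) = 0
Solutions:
 u(x) = C1 + 4*exp(-x)


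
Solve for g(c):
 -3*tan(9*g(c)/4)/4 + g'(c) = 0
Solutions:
 g(c) = -4*asin(C1*exp(27*c/16))/9 + 4*pi/9
 g(c) = 4*asin(C1*exp(27*c/16))/9


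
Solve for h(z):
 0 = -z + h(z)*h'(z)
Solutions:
 h(z) = -sqrt(C1 + z^2)
 h(z) = sqrt(C1 + z^2)


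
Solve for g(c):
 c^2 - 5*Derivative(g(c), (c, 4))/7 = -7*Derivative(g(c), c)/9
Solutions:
 g(c) = C1 + C4*exp(7^(2/3)*75^(1/3)*c/15) - 3*c^3/7 + (C2*sin(3^(5/6)*35^(2/3)*c/30) + C3*cos(3^(5/6)*35^(2/3)*c/30))*exp(-7^(2/3)*75^(1/3)*c/30)


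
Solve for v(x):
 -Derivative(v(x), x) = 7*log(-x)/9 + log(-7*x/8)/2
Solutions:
 v(x) = C1 - 23*x*log(-x)/18 + x*(-9*log(7) + 27*log(2) + 23)/18


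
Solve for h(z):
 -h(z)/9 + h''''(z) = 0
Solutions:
 h(z) = C1*exp(-sqrt(3)*z/3) + C2*exp(sqrt(3)*z/3) + C3*sin(sqrt(3)*z/3) + C4*cos(sqrt(3)*z/3)


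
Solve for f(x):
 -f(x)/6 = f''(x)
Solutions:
 f(x) = C1*sin(sqrt(6)*x/6) + C2*cos(sqrt(6)*x/6)


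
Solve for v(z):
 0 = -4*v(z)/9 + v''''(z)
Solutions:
 v(z) = C1*exp(-sqrt(6)*z/3) + C2*exp(sqrt(6)*z/3) + C3*sin(sqrt(6)*z/3) + C4*cos(sqrt(6)*z/3)


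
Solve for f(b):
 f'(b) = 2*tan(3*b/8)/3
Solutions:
 f(b) = C1 - 16*log(cos(3*b/8))/9


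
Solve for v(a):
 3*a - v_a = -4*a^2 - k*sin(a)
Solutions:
 v(a) = C1 + 4*a^3/3 + 3*a^2/2 - k*cos(a)


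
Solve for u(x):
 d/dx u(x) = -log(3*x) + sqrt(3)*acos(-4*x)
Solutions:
 u(x) = C1 - x*log(x) - x*log(3) + x + sqrt(3)*(x*acos(-4*x) + sqrt(1 - 16*x^2)/4)


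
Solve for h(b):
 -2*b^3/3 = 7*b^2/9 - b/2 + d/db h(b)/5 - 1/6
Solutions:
 h(b) = C1 - 5*b^4/6 - 35*b^3/27 + 5*b^2/4 + 5*b/6


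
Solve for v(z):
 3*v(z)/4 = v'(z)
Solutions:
 v(z) = C1*exp(3*z/4)


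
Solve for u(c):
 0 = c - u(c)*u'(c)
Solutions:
 u(c) = -sqrt(C1 + c^2)
 u(c) = sqrt(C1 + c^2)


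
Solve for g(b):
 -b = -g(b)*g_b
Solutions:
 g(b) = -sqrt(C1 + b^2)
 g(b) = sqrt(C1 + b^2)


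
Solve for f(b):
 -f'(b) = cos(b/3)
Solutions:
 f(b) = C1 - 3*sin(b/3)


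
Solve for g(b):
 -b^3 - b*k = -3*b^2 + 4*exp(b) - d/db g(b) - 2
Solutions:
 g(b) = C1 + b^4/4 - b^3 + b^2*k/2 - 2*b + 4*exp(b)


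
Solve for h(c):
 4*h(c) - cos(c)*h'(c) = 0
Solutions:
 h(c) = C1*(sin(c)^2 + 2*sin(c) + 1)/(sin(c)^2 - 2*sin(c) + 1)


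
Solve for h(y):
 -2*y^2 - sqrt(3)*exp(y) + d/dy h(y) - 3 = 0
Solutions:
 h(y) = C1 + 2*y^3/3 + 3*y + sqrt(3)*exp(y)


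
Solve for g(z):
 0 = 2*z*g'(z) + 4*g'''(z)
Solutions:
 g(z) = C1 + Integral(C2*airyai(-2^(2/3)*z/2) + C3*airybi(-2^(2/3)*z/2), z)


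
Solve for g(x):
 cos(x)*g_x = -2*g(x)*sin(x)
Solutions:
 g(x) = C1*cos(x)^2


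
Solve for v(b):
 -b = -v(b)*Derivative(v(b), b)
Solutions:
 v(b) = -sqrt(C1 + b^2)
 v(b) = sqrt(C1 + b^2)


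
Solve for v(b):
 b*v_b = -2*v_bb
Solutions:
 v(b) = C1 + C2*erf(b/2)


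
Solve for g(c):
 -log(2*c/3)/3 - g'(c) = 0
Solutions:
 g(c) = C1 - c*log(c)/3 - c*log(2)/3 + c/3 + c*log(3)/3


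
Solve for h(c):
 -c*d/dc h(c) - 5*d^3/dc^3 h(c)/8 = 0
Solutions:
 h(c) = C1 + Integral(C2*airyai(-2*5^(2/3)*c/5) + C3*airybi(-2*5^(2/3)*c/5), c)


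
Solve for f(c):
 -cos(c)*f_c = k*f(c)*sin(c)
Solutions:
 f(c) = C1*exp(k*log(cos(c)))


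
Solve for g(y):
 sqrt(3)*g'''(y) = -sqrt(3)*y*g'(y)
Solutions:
 g(y) = C1 + Integral(C2*airyai(-y) + C3*airybi(-y), y)


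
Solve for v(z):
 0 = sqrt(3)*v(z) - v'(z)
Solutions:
 v(z) = C1*exp(sqrt(3)*z)


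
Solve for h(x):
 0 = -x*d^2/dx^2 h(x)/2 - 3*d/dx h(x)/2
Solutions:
 h(x) = C1 + C2/x^2


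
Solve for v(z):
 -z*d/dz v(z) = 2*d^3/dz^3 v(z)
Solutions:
 v(z) = C1 + Integral(C2*airyai(-2^(2/3)*z/2) + C3*airybi(-2^(2/3)*z/2), z)


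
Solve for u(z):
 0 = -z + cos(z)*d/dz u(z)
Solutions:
 u(z) = C1 + Integral(z/cos(z), z)


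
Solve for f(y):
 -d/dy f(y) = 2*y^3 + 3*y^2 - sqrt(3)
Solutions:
 f(y) = C1 - y^4/2 - y^3 + sqrt(3)*y


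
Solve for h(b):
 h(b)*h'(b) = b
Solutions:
 h(b) = -sqrt(C1 + b^2)
 h(b) = sqrt(C1 + b^2)


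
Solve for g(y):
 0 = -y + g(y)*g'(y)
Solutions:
 g(y) = -sqrt(C1 + y^2)
 g(y) = sqrt(C1 + y^2)


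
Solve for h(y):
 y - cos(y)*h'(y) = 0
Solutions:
 h(y) = C1 + Integral(y/cos(y), y)


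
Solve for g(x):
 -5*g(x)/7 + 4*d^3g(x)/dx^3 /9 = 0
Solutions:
 g(x) = C3*exp(4410^(1/3)*x/14) + (C1*sin(3*3^(1/6)*490^(1/3)*x/28) + C2*cos(3*3^(1/6)*490^(1/3)*x/28))*exp(-4410^(1/3)*x/28)


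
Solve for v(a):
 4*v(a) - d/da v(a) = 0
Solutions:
 v(a) = C1*exp(4*a)


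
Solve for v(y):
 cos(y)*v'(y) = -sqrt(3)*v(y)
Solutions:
 v(y) = C1*(sin(y) - 1)^(sqrt(3)/2)/(sin(y) + 1)^(sqrt(3)/2)


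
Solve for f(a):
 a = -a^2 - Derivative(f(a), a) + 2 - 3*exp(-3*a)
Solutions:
 f(a) = C1 - a^3/3 - a^2/2 + 2*a + exp(-3*a)


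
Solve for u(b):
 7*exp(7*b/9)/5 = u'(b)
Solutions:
 u(b) = C1 + 9*exp(7*b/9)/5


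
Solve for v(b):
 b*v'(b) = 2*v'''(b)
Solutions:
 v(b) = C1 + Integral(C2*airyai(2^(2/3)*b/2) + C3*airybi(2^(2/3)*b/2), b)


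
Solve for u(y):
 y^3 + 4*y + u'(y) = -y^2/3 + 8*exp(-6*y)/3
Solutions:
 u(y) = C1 - y^4/4 - y^3/9 - 2*y^2 - 4*exp(-6*y)/9


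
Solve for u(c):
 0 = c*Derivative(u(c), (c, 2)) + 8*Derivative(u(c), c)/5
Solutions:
 u(c) = C1 + C2/c^(3/5)


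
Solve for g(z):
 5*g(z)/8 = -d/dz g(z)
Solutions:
 g(z) = C1*exp(-5*z/8)


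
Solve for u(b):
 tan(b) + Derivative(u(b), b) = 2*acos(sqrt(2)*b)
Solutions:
 u(b) = C1 + 2*b*acos(sqrt(2)*b) - sqrt(2)*sqrt(1 - 2*b^2) + log(cos(b))


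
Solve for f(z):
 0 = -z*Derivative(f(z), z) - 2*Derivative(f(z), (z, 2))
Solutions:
 f(z) = C1 + C2*erf(z/2)


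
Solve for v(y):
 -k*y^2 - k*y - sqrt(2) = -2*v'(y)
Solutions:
 v(y) = C1 + k*y^3/6 + k*y^2/4 + sqrt(2)*y/2


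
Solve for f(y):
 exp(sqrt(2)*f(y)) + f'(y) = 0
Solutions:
 f(y) = sqrt(2)*(2*log(1/(C1 + y)) - log(2))/4


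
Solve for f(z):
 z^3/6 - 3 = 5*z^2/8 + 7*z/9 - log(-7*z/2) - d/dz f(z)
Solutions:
 f(z) = C1 - z^4/24 + 5*z^3/24 + 7*z^2/18 - z*log(-z) + z*(-log(7) + log(2) + 4)


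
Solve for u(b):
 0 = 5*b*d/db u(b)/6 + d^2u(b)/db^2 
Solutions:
 u(b) = C1 + C2*erf(sqrt(15)*b/6)


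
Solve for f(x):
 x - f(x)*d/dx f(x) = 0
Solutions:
 f(x) = -sqrt(C1 + x^2)
 f(x) = sqrt(C1 + x^2)


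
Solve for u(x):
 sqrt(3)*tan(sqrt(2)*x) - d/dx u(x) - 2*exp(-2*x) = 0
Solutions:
 u(x) = C1 + sqrt(6)*log(tan(sqrt(2)*x)^2 + 1)/4 + exp(-2*x)


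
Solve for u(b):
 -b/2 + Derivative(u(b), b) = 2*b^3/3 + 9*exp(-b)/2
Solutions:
 u(b) = C1 + b^4/6 + b^2/4 - 9*exp(-b)/2


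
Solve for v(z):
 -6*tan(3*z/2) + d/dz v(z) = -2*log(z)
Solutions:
 v(z) = C1 - 2*z*log(z) + 2*z - 4*log(cos(3*z/2))


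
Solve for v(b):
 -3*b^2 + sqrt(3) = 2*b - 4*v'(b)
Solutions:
 v(b) = C1 + b^3/4 + b^2/4 - sqrt(3)*b/4


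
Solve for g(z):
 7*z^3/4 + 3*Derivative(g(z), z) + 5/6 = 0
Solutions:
 g(z) = C1 - 7*z^4/48 - 5*z/18


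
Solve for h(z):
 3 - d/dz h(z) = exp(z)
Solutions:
 h(z) = C1 + 3*z - exp(z)


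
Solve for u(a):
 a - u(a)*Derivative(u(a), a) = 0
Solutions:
 u(a) = -sqrt(C1 + a^2)
 u(a) = sqrt(C1 + a^2)


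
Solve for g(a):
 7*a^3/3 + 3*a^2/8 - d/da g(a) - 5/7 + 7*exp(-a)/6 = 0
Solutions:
 g(a) = C1 + 7*a^4/12 + a^3/8 - 5*a/7 - 7*exp(-a)/6


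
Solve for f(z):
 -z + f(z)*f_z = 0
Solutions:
 f(z) = -sqrt(C1 + z^2)
 f(z) = sqrt(C1 + z^2)


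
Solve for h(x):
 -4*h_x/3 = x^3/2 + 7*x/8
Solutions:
 h(x) = C1 - 3*x^4/32 - 21*x^2/64


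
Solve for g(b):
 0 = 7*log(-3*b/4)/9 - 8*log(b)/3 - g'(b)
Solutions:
 g(b) = C1 - 17*b*log(b)/9 + b*(-14*log(2) + 7*log(3) + 17 + 7*I*pi)/9


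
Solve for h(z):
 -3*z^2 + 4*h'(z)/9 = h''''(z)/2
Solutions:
 h(z) = C1 + C4*exp(2*3^(1/3)*z/3) + 9*z^3/4 + (C2*sin(3^(5/6)*z/3) + C3*cos(3^(5/6)*z/3))*exp(-3^(1/3)*z/3)


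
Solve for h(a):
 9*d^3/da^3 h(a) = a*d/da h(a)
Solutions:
 h(a) = C1 + Integral(C2*airyai(3^(1/3)*a/3) + C3*airybi(3^(1/3)*a/3), a)


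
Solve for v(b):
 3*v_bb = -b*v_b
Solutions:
 v(b) = C1 + C2*erf(sqrt(6)*b/6)


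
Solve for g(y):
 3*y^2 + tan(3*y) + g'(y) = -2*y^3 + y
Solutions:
 g(y) = C1 - y^4/2 - y^3 + y^2/2 + log(cos(3*y))/3


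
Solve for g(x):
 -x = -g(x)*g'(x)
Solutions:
 g(x) = -sqrt(C1 + x^2)
 g(x) = sqrt(C1 + x^2)


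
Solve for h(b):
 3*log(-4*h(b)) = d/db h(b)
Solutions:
 -Integral(1/(log(-_y) + 2*log(2)), (_y, h(b)))/3 = C1 - b


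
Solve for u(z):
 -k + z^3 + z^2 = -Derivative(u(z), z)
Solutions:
 u(z) = C1 + k*z - z^4/4 - z^3/3


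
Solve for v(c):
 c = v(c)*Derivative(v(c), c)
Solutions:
 v(c) = -sqrt(C1 + c^2)
 v(c) = sqrt(C1 + c^2)


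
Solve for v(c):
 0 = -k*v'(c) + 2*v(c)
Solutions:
 v(c) = C1*exp(2*c/k)


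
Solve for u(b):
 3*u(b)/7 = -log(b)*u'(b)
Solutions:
 u(b) = C1*exp(-3*li(b)/7)


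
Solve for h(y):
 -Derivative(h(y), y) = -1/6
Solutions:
 h(y) = C1 + y/6


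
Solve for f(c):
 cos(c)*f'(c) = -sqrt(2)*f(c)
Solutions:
 f(c) = C1*(sin(c) - 1)^(sqrt(2)/2)/(sin(c) + 1)^(sqrt(2)/2)


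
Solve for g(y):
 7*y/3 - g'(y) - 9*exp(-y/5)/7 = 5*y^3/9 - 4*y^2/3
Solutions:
 g(y) = C1 - 5*y^4/36 + 4*y^3/9 + 7*y^2/6 + 45*exp(-y/5)/7


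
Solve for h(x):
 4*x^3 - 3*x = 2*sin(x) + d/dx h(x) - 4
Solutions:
 h(x) = C1 + x^4 - 3*x^2/2 + 4*x + 2*cos(x)


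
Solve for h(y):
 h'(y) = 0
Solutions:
 h(y) = C1


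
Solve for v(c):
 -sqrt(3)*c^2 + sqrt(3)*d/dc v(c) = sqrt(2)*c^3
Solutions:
 v(c) = C1 + sqrt(6)*c^4/12 + c^3/3


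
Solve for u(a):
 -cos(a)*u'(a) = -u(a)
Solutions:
 u(a) = C1*sqrt(sin(a) + 1)/sqrt(sin(a) - 1)


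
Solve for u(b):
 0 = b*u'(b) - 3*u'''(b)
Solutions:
 u(b) = C1 + Integral(C2*airyai(3^(2/3)*b/3) + C3*airybi(3^(2/3)*b/3), b)


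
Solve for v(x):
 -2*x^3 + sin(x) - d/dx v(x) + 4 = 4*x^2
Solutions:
 v(x) = C1 - x^4/2 - 4*x^3/3 + 4*x - cos(x)


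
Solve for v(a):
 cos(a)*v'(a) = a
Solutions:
 v(a) = C1 + Integral(a/cos(a), a)


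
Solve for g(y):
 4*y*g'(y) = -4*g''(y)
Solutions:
 g(y) = C1 + C2*erf(sqrt(2)*y/2)


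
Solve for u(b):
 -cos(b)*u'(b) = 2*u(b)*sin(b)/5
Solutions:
 u(b) = C1*cos(b)^(2/5)


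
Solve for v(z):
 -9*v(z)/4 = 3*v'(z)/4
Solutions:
 v(z) = C1*exp(-3*z)


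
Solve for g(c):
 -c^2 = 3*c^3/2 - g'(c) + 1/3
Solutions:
 g(c) = C1 + 3*c^4/8 + c^3/3 + c/3


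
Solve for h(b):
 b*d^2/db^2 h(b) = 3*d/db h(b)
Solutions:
 h(b) = C1 + C2*b^4


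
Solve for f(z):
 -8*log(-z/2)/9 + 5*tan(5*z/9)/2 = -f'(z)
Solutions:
 f(z) = C1 + 8*z*log(-z)/9 - 8*z/9 - 8*z*log(2)/9 + 9*log(cos(5*z/9))/2


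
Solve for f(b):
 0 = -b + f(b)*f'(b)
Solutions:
 f(b) = -sqrt(C1 + b^2)
 f(b) = sqrt(C1 + b^2)


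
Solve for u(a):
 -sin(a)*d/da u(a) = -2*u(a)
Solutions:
 u(a) = C1*(cos(a) - 1)/(cos(a) + 1)


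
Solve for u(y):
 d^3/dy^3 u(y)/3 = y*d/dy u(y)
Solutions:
 u(y) = C1 + Integral(C2*airyai(3^(1/3)*y) + C3*airybi(3^(1/3)*y), y)


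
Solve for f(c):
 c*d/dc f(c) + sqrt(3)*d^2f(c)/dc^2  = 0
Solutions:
 f(c) = C1 + C2*erf(sqrt(2)*3^(3/4)*c/6)


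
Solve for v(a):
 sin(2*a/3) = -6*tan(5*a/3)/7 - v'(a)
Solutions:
 v(a) = C1 + 18*log(cos(5*a/3))/35 + 3*cos(2*a/3)/2


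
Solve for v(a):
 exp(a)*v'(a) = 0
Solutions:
 v(a) = C1


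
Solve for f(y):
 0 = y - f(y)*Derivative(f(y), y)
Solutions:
 f(y) = -sqrt(C1 + y^2)
 f(y) = sqrt(C1 + y^2)


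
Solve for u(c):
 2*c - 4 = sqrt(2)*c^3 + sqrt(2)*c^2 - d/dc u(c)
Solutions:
 u(c) = C1 + sqrt(2)*c^4/4 + sqrt(2)*c^3/3 - c^2 + 4*c


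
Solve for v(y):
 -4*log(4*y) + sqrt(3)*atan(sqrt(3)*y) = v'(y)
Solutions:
 v(y) = C1 - 4*y*log(y) - 8*y*log(2) + 4*y + sqrt(3)*(y*atan(sqrt(3)*y) - sqrt(3)*log(3*y^2 + 1)/6)


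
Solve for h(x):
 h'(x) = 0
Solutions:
 h(x) = C1


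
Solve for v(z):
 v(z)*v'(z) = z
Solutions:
 v(z) = -sqrt(C1 + z^2)
 v(z) = sqrt(C1 + z^2)


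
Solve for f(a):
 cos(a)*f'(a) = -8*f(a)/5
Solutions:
 f(a) = C1*(sin(a) - 1)^(4/5)/(sin(a) + 1)^(4/5)


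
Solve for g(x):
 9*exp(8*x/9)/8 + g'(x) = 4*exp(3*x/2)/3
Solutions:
 g(x) = C1 - 81*exp(8*x/9)/64 + 8*exp(3*x/2)/9


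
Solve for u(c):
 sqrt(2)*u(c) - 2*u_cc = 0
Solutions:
 u(c) = C1*exp(-2^(3/4)*c/2) + C2*exp(2^(3/4)*c/2)


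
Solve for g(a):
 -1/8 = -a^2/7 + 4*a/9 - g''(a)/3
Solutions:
 g(a) = C1 + C2*a - a^4/28 + 2*a^3/9 + 3*a^2/16


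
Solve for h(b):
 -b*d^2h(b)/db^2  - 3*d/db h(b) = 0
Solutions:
 h(b) = C1 + C2/b^2


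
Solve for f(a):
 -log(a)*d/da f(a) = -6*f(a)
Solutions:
 f(a) = C1*exp(6*li(a))


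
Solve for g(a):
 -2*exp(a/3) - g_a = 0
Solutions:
 g(a) = C1 - 6*exp(a/3)


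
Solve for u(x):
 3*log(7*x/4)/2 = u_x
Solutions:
 u(x) = C1 + 3*x*log(x)/2 - 3*x*log(2) - 3*x/2 + 3*x*log(7)/2


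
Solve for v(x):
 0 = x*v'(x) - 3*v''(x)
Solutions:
 v(x) = C1 + C2*erfi(sqrt(6)*x/6)


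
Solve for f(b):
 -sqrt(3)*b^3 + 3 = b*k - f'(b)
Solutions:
 f(b) = C1 + sqrt(3)*b^4/4 + b^2*k/2 - 3*b


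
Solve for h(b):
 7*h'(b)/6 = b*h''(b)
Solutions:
 h(b) = C1 + C2*b^(13/6)


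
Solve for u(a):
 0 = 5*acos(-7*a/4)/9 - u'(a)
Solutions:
 u(a) = C1 + 5*a*acos(-7*a/4)/9 + 5*sqrt(16 - 49*a^2)/63


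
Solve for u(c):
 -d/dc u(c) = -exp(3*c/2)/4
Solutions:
 u(c) = C1 + exp(3*c/2)/6


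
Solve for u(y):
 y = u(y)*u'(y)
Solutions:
 u(y) = -sqrt(C1 + y^2)
 u(y) = sqrt(C1 + y^2)


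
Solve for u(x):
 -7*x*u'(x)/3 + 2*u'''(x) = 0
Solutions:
 u(x) = C1 + Integral(C2*airyai(6^(2/3)*7^(1/3)*x/6) + C3*airybi(6^(2/3)*7^(1/3)*x/6), x)


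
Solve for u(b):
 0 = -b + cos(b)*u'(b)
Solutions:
 u(b) = C1 + Integral(b/cos(b), b)


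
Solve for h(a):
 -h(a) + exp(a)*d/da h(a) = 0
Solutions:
 h(a) = C1*exp(-exp(-a))


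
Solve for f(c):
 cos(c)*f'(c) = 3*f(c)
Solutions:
 f(c) = C1*(sin(c) + 1)^(3/2)/(sin(c) - 1)^(3/2)


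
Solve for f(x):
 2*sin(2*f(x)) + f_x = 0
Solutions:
 f(x) = pi - acos((-C1 - exp(8*x))/(C1 - exp(8*x)))/2
 f(x) = acos((-C1 - exp(8*x))/(C1 - exp(8*x)))/2


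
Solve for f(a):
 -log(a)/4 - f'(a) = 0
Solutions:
 f(a) = C1 - a*log(a)/4 + a/4


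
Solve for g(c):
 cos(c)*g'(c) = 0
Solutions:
 g(c) = C1


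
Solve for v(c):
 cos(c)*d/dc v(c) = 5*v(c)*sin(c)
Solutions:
 v(c) = C1/cos(c)^5


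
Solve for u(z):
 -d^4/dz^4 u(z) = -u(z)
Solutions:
 u(z) = C1*exp(-z) + C2*exp(z) + C3*sin(z) + C4*cos(z)


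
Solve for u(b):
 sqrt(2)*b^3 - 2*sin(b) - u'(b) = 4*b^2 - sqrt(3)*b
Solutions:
 u(b) = C1 + sqrt(2)*b^4/4 - 4*b^3/3 + sqrt(3)*b^2/2 + 2*cos(b)


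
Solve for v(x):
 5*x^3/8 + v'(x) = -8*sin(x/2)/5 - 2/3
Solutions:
 v(x) = C1 - 5*x^4/32 - 2*x/3 + 16*cos(x/2)/5


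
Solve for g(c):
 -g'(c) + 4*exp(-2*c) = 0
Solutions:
 g(c) = C1 - 2*exp(-2*c)


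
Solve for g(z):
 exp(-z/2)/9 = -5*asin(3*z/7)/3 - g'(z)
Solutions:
 g(z) = C1 - 5*z*asin(3*z/7)/3 - 5*sqrt(49 - 9*z^2)/9 + 2*exp(-z/2)/9


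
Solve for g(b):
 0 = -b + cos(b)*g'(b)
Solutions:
 g(b) = C1 + Integral(b/cos(b), b)


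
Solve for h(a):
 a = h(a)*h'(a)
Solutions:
 h(a) = -sqrt(C1 + a^2)
 h(a) = sqrt(C1 + a^2)


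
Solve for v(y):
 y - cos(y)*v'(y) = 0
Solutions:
 v(y) = C1 + Integral(y/cos(y), y)


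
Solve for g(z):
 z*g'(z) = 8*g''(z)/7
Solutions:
 g(z) = C1 + C2*erfi(sqrt(7)*z/4)


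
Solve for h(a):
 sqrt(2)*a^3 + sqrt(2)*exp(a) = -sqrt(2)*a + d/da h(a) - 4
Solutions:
 h(a) = C1 + sqrt(2)*a^4/4 + sqrt(2)*a^2/2 + 4*a + sqrt(2)*exp(a)


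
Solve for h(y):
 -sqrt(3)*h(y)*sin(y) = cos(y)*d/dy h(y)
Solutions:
 h(y) = C1*cos(y)^(sqrt(3))


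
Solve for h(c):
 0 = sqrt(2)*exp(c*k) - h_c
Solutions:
 h(c) = C1 + sqrt(2)*exp(c*k)/k


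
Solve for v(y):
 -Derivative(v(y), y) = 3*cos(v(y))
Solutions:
 v(y) = pi - asin((C1 + exp(6*y))/(C1 - exp(6*y)))
 v(y) = asin((C1 + exp(6*y))/(C1 - exp(6*y)))
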